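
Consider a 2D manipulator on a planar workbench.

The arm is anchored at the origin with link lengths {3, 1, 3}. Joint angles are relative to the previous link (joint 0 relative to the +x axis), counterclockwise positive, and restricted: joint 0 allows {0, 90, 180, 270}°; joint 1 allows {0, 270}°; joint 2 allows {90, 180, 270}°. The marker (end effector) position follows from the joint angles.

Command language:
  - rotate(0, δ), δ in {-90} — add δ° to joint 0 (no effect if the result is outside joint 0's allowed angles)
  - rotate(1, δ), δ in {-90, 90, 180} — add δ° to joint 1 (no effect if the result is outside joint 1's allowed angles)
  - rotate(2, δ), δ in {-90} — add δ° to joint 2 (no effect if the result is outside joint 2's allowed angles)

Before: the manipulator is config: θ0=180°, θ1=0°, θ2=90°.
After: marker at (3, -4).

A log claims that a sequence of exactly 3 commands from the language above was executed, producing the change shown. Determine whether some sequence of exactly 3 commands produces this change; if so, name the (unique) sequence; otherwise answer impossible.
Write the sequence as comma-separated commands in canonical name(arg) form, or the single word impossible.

rotate(0, -90), rotate(0, -90), rotate(0, -90)

t0: config: θ0=180°, θ1=0°, θ2=90°
t=1 rotate(0, -90) ⇒ config: θ0=90°, θ1=0°, θ2=90°
t=2 rotate(0, -90) ⇒ config: θ0=0°, θ1=0°, θ2=90°
t=3 rotate(0, -90) ⇒ config: θ0=270°, θ1=0°, θ2=90°
all 125 alternatives checked — unique.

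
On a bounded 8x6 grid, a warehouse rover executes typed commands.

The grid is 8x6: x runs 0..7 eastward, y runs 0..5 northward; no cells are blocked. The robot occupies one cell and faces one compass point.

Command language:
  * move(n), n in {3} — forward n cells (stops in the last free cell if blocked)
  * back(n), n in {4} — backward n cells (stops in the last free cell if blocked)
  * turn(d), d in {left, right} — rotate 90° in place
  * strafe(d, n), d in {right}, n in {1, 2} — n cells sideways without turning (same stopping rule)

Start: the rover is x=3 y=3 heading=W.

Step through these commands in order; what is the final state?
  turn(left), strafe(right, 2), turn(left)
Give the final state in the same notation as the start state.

x=1 y=3 heading=E

t0: x=3 y=3 heading=W
t=1 turn(left) ⇒ x=3 y=3 heading=S
t=2 strafe(right, 2) ⇒ x=1 y=3 heading=S
t=3 turn(left) ⇒ x=1 y=3 heading=E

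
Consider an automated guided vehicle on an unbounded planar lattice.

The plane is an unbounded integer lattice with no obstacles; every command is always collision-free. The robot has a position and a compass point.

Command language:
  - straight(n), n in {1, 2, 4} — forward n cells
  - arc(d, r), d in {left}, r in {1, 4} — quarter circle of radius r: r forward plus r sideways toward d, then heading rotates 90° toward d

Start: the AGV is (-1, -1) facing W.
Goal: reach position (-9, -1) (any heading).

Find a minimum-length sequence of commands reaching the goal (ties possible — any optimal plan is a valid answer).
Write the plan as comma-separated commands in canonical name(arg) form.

initial: (-1, -1) facing W
1. straight(4) → (-5, -1) facing W
2. straight(4) → (-9, -1) facing W
minimal: 2 command(s), checked below 2.

straight(4), straight(4)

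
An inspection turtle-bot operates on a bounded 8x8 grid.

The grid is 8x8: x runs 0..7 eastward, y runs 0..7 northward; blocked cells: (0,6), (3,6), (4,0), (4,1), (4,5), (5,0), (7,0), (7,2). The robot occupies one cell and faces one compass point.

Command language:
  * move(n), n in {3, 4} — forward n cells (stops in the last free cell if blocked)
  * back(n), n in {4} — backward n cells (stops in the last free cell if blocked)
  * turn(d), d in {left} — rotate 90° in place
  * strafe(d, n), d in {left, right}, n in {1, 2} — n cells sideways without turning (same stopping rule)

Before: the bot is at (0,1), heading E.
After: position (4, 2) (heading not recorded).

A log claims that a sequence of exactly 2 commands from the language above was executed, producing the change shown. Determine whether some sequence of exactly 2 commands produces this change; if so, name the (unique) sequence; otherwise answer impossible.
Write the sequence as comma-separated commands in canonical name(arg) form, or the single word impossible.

key: order matters: swapping strafe(left, 1) and move(4) lands elsewhere
begin: at (0,1), heading E
t=1 strafe(left, 1) ⇒ at (0,2), heading E
t=2 move(4) ⇒ at (4,2), heading E
no other 2-command option fits: unique.

strafe(left, 1), move(4)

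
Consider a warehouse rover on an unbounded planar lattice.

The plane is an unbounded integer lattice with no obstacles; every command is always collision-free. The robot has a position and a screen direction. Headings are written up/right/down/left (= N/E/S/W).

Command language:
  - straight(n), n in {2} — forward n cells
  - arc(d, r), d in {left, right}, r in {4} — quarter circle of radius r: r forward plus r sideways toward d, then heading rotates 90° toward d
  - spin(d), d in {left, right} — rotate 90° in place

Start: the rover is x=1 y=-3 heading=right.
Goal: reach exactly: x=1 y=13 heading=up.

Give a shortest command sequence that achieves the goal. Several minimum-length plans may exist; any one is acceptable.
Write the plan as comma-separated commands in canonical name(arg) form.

arc(left, 4), arc(left, 4), arc(right, 4), spin(right), arc(left, 4)

start: x=1 y=-3 heading=right
[1] after arc(left, 4): x=5 y=1 heading=up
[2] after arc(left, 4): x=1 y=5 heading=left
[3] after arc(right, 4): x=-3 y=9 heading=up
[4] after spin(right): x=-3 y=9 heading=right
[5] after arc(left, 4): x=1 y=13 heading=up
nothing shorter than 5 reaches the goal.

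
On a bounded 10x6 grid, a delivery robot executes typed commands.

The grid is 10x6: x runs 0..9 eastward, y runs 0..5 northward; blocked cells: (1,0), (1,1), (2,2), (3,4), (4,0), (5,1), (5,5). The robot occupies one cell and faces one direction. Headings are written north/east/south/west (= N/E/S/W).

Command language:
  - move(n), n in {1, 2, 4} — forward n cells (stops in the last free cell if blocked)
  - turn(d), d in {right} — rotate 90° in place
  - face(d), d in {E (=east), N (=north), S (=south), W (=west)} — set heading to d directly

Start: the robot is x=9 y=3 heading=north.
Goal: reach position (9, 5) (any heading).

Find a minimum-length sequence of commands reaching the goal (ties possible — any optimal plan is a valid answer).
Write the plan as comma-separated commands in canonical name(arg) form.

move(4)

begin: x=9 y=3 heading=north
[1] after move(4): x=9 y=5 heading=north
minimal: 1 command(s), checked below 1.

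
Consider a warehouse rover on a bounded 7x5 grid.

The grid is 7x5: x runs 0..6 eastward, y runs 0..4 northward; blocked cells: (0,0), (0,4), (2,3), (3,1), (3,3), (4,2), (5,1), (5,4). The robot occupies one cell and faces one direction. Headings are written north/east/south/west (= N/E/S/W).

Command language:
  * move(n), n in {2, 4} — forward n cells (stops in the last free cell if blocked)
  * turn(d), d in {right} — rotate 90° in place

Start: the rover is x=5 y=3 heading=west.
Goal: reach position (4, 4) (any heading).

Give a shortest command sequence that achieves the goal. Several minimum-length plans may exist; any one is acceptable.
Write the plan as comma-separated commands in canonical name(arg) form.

t0: x=5 y=3 heading=west
step 1 (move(4)): x=4 y=3 heading=west
step 2 (turn(right)): x=4 y=3 heading=north
step 3 (move(4)): x=4 y=4 heading=north
nothing shorter than 3 reaches the goal.

move(4), turn(right), move(4)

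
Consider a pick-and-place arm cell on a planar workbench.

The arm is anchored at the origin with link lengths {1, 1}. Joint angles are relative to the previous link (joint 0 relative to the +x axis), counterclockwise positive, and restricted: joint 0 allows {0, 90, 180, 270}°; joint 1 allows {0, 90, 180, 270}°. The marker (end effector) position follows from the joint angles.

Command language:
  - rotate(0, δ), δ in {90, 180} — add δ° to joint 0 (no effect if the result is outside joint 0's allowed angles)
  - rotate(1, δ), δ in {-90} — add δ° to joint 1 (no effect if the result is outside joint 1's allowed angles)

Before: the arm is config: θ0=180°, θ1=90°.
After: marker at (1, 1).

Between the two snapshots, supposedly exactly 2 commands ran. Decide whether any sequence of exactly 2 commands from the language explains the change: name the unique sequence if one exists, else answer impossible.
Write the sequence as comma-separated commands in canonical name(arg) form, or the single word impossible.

start: config: θ0=180°, θ1=90°
t=1 rotate(0, 90) ⇒ config: θ0=270°, θ1=90°
t=2 rotate(0, 90) ⇒ config: θ0=0°, θ1=90°
no rival 2-sequence matches.

rotate(0, 90), rotate(0, 90)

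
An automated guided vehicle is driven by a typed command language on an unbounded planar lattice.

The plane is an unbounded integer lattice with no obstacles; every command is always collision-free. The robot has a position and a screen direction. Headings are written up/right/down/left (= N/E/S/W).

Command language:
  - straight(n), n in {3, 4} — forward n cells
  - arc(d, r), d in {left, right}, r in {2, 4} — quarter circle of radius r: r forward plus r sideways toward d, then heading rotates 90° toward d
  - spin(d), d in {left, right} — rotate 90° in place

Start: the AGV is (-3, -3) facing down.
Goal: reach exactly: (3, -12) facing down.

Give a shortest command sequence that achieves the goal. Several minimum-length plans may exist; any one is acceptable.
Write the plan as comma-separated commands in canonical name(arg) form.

arc(left, 4), arc(right, 2), straight(3)

initial: (-3, -3) facing down
[1] after arc(left, 4): (1, -7) facing right
[2] after arc(right, 2): (3, -9) facing down
[3] after straight(3): (3, -12) facing down
shorter routes all fall short; 3 is best.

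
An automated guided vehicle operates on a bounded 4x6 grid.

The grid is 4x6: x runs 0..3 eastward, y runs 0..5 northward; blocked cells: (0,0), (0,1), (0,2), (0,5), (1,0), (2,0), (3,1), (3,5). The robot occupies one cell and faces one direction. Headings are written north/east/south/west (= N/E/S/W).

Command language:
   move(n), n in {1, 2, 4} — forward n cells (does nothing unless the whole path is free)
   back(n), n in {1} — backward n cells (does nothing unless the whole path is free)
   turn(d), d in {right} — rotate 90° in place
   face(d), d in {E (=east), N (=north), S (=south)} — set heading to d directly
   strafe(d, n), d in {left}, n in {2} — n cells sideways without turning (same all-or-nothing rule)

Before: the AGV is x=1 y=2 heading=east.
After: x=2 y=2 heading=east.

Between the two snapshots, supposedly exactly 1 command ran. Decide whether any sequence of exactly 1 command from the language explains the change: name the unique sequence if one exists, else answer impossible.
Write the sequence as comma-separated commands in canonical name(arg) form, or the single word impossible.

key: heading stays E — the single command does not turn
from: x=1 y=2 heading=east
t=1 move(1) ⇒ x=2 y=2 heading=east
all 9 alternatives checked — unique.

move(1)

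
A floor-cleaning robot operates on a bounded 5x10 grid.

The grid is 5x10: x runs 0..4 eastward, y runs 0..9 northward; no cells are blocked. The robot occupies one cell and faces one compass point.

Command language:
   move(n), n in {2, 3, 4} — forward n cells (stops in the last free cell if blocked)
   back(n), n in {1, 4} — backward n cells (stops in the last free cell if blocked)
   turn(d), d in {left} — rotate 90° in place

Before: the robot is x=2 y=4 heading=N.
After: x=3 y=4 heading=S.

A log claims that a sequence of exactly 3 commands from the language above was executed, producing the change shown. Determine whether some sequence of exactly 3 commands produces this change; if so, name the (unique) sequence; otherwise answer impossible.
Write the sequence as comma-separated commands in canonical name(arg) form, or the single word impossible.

key: position moved to (3,4) AND the heading swung to S — translation plus rotation needed
start: x=2 y=4 heading=N
t=1 turn(left) ⇒ x=2 y=4 heading=W
t=2 back(1) ⇒ x=3 y=4 heading=W
t=3 turn(left) ⇒ x=3 y=4 heading=S
no rival 3-sequence matches.

turn(left), back(1), turn(left)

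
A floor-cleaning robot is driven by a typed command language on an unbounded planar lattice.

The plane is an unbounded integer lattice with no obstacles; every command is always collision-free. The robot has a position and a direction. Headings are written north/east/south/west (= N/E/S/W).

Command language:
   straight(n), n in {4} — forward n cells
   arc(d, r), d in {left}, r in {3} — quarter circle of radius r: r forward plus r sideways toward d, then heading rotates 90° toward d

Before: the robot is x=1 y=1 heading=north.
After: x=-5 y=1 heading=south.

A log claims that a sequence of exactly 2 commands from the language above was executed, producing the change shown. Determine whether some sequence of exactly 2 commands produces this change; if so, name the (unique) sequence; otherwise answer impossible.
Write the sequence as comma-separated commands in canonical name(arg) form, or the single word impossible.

key: position moved to (-5,1) AND the heading swung to S — translation plus rotation needed
from: x=1 y=1 heading=north
[1] after arc(left, 3): x=-2 y=4 heading=west
[2] after arc(left, 3): x=-5 y=1 heading=south
no other 2-command option fits: unique.

arc(left, 3), arc(left, 3)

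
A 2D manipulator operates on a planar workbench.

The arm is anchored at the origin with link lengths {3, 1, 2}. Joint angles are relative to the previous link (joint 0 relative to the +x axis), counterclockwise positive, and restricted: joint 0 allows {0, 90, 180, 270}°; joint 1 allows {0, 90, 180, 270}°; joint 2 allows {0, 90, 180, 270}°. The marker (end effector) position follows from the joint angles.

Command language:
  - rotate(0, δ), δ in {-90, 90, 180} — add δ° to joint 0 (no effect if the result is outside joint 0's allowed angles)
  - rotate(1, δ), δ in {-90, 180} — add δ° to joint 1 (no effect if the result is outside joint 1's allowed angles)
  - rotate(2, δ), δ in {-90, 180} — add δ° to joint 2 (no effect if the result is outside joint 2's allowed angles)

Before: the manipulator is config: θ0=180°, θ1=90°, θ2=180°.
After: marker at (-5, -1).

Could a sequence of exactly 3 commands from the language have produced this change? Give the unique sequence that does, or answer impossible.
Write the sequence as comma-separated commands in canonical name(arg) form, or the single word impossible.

rotate(2, -90), rotate(2, -90), rotate(2, -90)

initial: config: θ0=180°, θ1=90°, θ2=180°
1. rotate(2, -90) → config: θ0=180°, θ1=90°, θ2=90°
2. rotate(2, -90) → config: θ0=180°, θ1=90°, θ2=0°
3. rotate(2, -90) → config: θ0=180°, θ1=90°, θ2=270°
uniquely the one of 343 3-step routes that fits.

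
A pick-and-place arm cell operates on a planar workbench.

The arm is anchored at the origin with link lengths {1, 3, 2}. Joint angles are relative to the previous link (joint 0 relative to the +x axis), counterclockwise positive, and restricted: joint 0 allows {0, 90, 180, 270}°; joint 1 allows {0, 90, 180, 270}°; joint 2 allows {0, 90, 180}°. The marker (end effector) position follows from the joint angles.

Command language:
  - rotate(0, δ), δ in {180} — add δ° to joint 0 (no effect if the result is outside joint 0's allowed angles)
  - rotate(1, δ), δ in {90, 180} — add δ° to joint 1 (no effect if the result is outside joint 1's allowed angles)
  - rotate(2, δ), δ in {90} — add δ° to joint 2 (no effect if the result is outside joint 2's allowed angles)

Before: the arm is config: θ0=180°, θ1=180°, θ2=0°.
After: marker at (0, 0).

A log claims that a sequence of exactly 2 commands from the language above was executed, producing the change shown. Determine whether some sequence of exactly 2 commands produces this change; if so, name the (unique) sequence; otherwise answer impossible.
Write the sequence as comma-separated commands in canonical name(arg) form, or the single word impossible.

start: config: θ0=180°, θ1=180°, θ2=0°
1. rotate(2, 90) → config: θ0=180°, θ1=180°, θ2=90°
2. rotate(2, 90) → config: θ0=180°, θ1=180°, θ2=180°
no rival 2-sequence matches.

rotate(2, 90), rotate(2, 90)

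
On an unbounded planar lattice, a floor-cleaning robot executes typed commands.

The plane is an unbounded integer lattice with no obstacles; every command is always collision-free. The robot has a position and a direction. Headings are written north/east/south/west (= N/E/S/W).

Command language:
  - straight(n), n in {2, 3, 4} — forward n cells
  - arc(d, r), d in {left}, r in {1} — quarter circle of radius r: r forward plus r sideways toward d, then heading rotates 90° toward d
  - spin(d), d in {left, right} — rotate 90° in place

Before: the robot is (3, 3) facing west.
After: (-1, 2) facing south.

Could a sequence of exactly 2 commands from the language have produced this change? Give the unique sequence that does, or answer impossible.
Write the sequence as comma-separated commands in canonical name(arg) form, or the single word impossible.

straight(3), arc(left, 1)

key: running arc(left, 1) before straight(3) would end elsewhere — order is forced
initial: (3, 3) facing west
step 1 (straight(3)): (0, 3) facing west
step 2 (arc(left, 1)): (-1, 2) facing south
uniquely the one of 36 2-step routes that fits.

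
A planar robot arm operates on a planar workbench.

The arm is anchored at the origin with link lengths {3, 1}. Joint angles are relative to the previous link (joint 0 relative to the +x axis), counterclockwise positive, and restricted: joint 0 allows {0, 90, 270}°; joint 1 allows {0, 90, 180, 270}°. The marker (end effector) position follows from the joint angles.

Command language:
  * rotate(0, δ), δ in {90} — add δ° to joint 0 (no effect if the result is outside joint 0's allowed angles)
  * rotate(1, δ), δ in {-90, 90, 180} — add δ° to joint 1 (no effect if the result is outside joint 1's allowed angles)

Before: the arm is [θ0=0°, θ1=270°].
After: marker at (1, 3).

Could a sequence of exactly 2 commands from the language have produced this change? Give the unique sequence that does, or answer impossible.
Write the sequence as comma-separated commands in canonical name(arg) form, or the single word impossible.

rotate(0, 90), rotate(0, 90)

begin: [θ0=0°, θ1=270°]
t=1 rotate(0, 90) ⇒ [θ0=90°, θ1=270°]
t=2 rotate(0, 90) ⇒ [θ0=90°, θ1=270°]
no other 2-command option fits: unique.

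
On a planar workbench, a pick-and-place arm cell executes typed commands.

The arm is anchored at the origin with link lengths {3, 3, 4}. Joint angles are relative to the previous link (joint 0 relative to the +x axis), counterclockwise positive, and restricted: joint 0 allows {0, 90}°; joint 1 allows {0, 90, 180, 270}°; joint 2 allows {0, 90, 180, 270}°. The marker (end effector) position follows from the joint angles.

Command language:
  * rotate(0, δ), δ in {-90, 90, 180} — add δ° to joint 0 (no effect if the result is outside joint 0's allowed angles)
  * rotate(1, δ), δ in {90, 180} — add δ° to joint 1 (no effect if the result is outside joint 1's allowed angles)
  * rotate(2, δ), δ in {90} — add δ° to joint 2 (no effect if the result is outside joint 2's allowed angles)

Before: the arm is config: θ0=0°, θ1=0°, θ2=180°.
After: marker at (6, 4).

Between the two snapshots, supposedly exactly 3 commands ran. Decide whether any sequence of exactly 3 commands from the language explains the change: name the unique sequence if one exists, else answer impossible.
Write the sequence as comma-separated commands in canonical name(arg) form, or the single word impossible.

rotate(2, 90), rotate(2, 90), rotate(2, 90)

start: config: θ0=0°, θ1=0°, θ2=180°
[1] after rotate(2, 90): config: θ0=0°, θ1=0°, θ2=270°
[2] after rotate(2, 90): config: θ0=0°, θ1=0°, θ2=0°
[3] after rotate(2, 90): config: θ0=0°, θ1=0°, θ2=90°
all 216 alternatives checked — unique.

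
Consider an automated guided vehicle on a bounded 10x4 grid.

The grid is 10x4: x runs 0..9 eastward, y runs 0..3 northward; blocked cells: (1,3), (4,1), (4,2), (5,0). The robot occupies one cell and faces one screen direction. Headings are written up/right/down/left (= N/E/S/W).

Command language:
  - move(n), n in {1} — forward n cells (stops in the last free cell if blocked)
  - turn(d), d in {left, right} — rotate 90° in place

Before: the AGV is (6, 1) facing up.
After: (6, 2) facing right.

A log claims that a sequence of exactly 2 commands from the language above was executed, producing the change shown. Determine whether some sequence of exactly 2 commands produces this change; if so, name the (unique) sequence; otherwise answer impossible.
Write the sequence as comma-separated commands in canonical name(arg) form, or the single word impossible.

move(1), turn(right)

key: running turn(right) before move(1) would end elsewhere — order is forced
begin: (6, 1) facing up
[1] after move(1): (6, 2) facing up
[2] after turn(right): (6, 2) facing right
no rival 2-sequence matches.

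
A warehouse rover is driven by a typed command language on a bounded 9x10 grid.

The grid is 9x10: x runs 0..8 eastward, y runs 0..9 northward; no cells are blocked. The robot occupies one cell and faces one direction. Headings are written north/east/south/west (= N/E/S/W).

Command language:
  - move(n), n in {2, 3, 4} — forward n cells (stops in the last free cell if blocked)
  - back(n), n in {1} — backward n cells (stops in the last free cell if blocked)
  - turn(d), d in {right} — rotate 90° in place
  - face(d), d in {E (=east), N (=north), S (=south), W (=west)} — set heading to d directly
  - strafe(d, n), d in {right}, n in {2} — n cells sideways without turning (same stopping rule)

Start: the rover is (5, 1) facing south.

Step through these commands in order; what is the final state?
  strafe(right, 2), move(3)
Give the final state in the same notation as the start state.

(3, 0) facing south

initial: (5, 1) facing south
1. strafe(right, 2) → (3, 1) facing south
2. move(3) → (3, 0) facing south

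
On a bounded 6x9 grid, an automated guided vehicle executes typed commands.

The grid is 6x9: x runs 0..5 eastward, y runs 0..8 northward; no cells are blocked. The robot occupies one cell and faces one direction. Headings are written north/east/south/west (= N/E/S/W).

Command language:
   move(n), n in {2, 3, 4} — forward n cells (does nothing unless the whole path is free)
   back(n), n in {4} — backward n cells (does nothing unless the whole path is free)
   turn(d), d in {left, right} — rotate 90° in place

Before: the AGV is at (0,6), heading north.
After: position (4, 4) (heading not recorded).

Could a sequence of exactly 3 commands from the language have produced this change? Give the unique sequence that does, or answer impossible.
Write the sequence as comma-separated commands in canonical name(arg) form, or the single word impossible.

all 216 sequences checked — none match.

impossible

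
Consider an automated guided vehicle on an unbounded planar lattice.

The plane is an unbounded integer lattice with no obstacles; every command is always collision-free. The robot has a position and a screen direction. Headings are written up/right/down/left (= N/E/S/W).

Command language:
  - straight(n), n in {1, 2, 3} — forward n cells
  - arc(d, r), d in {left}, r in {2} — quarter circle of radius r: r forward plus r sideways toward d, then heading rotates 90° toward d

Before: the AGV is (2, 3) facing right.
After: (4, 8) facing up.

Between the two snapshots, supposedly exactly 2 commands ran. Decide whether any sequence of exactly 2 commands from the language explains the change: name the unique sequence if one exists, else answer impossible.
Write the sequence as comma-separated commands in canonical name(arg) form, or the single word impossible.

arc(left, 2), straight(3)

key: order matters: swapping arc(left, 2) and straight(3) lands elsewhere
start: (2, 3) facing right
step 1 (arc(left, 2)): (4, 5) facing up
step 2 (straight(3)): (4, 8) facing up
no other 2-command option fits: unique.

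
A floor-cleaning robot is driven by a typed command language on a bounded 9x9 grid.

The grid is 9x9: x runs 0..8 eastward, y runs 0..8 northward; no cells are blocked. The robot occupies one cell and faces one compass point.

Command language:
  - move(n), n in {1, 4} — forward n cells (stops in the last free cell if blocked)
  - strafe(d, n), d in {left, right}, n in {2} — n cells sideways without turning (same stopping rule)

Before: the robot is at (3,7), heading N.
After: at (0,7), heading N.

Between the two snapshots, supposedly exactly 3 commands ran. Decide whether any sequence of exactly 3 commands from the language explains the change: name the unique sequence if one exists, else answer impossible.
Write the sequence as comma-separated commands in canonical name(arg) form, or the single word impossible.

key: the second strafe(left, 2) runs into the grid edge before its full distance
initial: at (3,7), heading N
[1] after strafe(left, 2): at (1,7), heading N
[2] after strafe(left, 2): at (0,7), heading N
[3] after strafe(left, 2): at (0,7), heading N
all 64 alternatives checked — unique.

strafe(left, 2), strafe(left, 2), strafe(left, 2)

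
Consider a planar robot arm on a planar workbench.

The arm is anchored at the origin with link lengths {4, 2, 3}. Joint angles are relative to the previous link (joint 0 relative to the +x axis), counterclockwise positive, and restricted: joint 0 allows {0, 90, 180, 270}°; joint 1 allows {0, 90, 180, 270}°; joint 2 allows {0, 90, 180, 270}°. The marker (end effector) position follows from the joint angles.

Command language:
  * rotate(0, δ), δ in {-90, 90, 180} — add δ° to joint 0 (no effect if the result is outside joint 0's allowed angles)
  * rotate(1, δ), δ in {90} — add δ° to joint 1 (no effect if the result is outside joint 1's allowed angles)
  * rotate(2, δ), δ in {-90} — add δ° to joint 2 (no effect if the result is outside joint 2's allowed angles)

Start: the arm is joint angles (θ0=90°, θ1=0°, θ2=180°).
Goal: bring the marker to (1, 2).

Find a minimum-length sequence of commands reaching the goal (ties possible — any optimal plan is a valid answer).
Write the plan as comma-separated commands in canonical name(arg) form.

from: joint angles (θ0=90°, θ1=0°, θ2=180°)
step 1 (rotate(2, -90)): joint angles (θ0=90°, θ1=0°, θ2=90°)
step 2 (rotate(1, 90)): joint angles (θ0=90°, θ1=90°, θ2=90°)
step 3 (rotate(0, -90)): joint angles (θ0=0°, θ1=90°, θ2=90°)
no 2-step plan works, so 3 is optimal.

rotate(2, -90), rotate(1, 90), rotate(0, -90)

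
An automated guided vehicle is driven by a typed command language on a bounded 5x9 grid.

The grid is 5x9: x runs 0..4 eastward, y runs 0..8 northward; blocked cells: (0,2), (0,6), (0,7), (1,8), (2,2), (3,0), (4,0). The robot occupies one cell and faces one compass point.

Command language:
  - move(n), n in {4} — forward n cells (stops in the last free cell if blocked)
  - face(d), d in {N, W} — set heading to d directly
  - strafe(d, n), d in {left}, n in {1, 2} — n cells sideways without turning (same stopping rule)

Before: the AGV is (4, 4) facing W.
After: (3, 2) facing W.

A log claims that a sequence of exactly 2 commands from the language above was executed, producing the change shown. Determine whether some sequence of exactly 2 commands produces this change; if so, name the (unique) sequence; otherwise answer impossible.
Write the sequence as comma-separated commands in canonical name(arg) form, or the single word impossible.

key: order matters: swapping strafe(left, 2) and move(4) lands elsewhere
from: (4, 4) facing W
step 1 (strafe(left, 2)): (4, 2) facing W
step 2 (move(4)): (3, 2) facing W
no other 2-command option fits: unique.

strafe(left, 2), move(4)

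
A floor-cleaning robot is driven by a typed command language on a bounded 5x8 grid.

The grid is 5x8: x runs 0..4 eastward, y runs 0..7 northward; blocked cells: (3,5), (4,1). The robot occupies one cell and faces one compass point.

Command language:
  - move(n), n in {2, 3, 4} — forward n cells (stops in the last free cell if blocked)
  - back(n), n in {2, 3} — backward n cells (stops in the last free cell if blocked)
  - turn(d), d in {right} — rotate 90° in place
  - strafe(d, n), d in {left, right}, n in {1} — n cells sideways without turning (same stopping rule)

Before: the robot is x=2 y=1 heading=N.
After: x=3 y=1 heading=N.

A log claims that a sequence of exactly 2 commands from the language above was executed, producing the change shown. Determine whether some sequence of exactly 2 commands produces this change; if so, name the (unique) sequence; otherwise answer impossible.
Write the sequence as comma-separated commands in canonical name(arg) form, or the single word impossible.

key: heading stays N — no command in the sequence turns
begin: x=2 y=1 heading=N
1. strafe(right, 1) → x=3 y=1 heading=N
2. strafe(right, 1) → x=3 y=1 heading=N
all 64 alternatives checked — unique.

strafe(right, 1), strafe(right, 1)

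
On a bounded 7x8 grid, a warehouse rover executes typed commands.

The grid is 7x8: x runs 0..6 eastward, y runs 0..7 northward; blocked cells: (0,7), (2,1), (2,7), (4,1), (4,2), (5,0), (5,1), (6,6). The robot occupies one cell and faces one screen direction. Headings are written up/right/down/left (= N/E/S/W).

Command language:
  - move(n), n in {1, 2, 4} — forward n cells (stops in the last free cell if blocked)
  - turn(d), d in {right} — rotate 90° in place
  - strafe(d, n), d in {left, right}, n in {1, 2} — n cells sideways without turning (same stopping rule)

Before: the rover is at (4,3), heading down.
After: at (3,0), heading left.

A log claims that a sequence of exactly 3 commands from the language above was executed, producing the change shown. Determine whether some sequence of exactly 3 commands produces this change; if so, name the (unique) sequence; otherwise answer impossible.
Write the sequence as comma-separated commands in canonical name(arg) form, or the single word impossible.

strafe(right, 1), move(4), turn(right)

key: move(4) runs into the grid edge before its full distance
start: at (4,3), heading down
[1] after strafe(right, 1): at (3,3), heading down
[2] after move(4): at (3,0), heading down
[3] after turn(right): at (3,0), heading left
all 512 alternatives checked — unique.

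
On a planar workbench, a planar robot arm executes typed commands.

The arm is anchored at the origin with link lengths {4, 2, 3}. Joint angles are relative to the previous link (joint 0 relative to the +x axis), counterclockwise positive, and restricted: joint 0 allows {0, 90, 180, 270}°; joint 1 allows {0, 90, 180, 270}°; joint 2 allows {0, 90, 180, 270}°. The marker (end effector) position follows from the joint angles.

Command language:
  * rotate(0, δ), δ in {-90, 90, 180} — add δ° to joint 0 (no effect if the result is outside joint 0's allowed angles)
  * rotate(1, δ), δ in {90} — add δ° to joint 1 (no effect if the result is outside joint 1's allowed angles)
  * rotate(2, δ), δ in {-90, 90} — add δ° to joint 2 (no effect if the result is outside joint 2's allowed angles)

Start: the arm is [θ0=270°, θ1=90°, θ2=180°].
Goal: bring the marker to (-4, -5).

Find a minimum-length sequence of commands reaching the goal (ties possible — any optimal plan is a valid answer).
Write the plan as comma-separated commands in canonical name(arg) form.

rotate(2, -90), rotate(2, -90), rotate(0, -90)

from: [θ0=270°, θ1=90°, θ2=180°]
t=1 rotate(2, -90) ⇒ [θ0=270°, θ1=90°, θ2=90°]
t=2 rotate(2, -90) ⇒ [θ0=270°, θ1=90°, θ2=0°]
t=3 rotate(0, -90) ⇒ [θ0=180°, θ1=90°, θ2=0°]
nothing shorter than 3 reaches the goal.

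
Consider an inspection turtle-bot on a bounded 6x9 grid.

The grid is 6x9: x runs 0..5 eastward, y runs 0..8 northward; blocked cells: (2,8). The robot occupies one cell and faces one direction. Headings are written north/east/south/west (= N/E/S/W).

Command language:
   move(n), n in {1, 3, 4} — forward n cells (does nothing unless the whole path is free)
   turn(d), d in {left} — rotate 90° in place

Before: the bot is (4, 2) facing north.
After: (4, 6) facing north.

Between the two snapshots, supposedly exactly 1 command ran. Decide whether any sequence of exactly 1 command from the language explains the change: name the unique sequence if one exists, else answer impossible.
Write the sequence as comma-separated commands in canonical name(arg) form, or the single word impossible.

key: heading stays N — the single command does not turn
t0: (4, 2) facing north
step 1 (move(4)): (4, 6) facing north
no rival 1-sequence matches.

move(4)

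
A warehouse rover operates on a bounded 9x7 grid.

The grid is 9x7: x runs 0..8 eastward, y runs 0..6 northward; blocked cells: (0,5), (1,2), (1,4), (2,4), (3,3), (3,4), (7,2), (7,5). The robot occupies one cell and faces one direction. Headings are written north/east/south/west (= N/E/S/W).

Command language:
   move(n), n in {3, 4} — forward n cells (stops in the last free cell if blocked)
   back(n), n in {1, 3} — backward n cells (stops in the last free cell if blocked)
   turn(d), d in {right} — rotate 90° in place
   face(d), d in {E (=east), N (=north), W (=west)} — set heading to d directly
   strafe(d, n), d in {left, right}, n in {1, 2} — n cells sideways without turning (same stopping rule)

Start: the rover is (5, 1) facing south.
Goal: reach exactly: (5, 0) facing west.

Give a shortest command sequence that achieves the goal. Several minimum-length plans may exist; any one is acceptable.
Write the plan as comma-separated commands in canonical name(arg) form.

t0: (5, 1) facing south
step 1 (move(4)): (5, 0) facing south
step 2 (turn(right)): (5, 0) facing west
no 1-step plan works, so 2 is optimal.

move(4), turn(right)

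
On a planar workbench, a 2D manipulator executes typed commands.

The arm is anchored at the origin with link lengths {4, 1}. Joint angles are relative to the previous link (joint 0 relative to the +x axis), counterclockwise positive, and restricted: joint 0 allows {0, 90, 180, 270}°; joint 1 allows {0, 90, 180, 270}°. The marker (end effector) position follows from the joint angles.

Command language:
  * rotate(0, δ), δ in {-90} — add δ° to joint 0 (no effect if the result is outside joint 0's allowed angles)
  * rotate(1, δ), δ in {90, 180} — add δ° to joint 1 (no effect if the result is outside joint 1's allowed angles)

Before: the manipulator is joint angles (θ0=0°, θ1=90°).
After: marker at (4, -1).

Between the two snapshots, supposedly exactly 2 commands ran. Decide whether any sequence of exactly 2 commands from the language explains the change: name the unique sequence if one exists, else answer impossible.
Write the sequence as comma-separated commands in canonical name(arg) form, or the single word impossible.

rotate(1, 90), rotate(1, 90)

from: joint angles (θ0=0°, θ1=90°)
[1] after rotate(1, 90): joint angles (θ0=0°, θ1=180°)
[2] after rotate(1, 90): joint angles (θ0=0°, θ1=270°)
no rival 2-sequence matches.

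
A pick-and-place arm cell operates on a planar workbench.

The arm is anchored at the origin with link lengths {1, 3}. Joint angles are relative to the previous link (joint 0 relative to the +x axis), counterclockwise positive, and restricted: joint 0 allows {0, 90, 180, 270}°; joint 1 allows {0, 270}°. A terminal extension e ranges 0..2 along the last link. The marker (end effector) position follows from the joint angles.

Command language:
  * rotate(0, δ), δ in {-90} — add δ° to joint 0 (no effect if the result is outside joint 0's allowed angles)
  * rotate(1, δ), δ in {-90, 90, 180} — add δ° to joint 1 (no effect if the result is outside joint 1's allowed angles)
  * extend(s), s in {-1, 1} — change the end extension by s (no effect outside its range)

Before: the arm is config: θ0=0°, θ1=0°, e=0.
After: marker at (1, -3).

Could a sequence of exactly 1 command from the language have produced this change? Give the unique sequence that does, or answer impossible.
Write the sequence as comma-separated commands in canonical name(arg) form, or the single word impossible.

rotate(1, -90)

t0: config: θ0=0°, θ1=0°, e=0
t=1 rotate(1, -90) ⇒ config: θ0=0°, θ1=270°, e=0
no other 1-command option fits: unique.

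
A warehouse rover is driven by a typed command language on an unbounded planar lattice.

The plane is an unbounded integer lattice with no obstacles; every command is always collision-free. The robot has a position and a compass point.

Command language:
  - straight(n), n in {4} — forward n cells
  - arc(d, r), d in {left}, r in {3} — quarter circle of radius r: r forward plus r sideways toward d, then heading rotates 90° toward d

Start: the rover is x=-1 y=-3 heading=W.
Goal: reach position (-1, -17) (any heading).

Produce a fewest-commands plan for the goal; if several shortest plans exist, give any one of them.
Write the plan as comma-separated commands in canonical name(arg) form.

start: x=-1 y=-3 heading=W
1. arc(left, 3) → x=-4 y=-6 heading=S
2. straight(4) → x=-4 y=-10 heading=S
3. straight(4) → x=-4 y=-14 heading=S
4. arc(left, 3) → x=-1 y=-17 heading=E
shorter routes all fall short; 4 is best.

arc(left, 3), straight(4), straight(4), arc(left, 3)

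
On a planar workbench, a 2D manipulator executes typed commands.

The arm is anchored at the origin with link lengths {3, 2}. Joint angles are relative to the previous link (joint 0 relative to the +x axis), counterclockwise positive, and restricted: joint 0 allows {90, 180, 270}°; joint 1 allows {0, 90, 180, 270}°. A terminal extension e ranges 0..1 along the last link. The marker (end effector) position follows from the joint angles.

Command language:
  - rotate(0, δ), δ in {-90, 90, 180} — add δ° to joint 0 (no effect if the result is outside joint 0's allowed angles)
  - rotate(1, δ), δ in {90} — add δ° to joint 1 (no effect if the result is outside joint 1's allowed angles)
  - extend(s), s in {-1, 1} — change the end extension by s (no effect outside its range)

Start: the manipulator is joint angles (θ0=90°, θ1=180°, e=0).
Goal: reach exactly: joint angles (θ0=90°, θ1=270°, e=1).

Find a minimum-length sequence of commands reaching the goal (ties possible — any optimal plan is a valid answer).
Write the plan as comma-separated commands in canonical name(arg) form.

from: joint angles (θ0=90°, θ1=180°, e=0)
step 1 (rotate(1, 90)): joint angles (θ0=90°, θ1=270°, e=0)
step 2 (extend(1)): joint angles (θ0=90°, θ1=270°, e=1)
no 1-step plan works, so 2 is optimal.

rotate(1, 90), extend(1)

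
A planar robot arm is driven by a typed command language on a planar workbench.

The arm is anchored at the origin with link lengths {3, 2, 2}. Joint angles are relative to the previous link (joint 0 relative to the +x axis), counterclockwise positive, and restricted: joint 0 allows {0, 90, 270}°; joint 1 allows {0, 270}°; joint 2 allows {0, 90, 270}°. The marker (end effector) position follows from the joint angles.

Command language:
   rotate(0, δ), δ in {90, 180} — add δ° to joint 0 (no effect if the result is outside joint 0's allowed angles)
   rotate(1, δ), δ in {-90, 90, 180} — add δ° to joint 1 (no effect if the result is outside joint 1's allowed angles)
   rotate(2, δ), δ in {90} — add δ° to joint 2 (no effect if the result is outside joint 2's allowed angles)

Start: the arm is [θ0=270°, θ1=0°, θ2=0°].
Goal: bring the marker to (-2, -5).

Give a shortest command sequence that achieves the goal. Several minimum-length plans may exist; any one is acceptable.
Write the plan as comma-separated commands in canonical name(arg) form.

begin: [θ0=270°, θ1=0°, θ2=0°]
[1] after rotate(1, -90): [θ0=270°, θ1=270°, θ2=0°]
[2] after rotate(2, 90): [θ0=270°, θ1=270°, θ2=90°]
minimal: 2 command(s), checked below 2.

rotate(1, -90), rotate(2, 90)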